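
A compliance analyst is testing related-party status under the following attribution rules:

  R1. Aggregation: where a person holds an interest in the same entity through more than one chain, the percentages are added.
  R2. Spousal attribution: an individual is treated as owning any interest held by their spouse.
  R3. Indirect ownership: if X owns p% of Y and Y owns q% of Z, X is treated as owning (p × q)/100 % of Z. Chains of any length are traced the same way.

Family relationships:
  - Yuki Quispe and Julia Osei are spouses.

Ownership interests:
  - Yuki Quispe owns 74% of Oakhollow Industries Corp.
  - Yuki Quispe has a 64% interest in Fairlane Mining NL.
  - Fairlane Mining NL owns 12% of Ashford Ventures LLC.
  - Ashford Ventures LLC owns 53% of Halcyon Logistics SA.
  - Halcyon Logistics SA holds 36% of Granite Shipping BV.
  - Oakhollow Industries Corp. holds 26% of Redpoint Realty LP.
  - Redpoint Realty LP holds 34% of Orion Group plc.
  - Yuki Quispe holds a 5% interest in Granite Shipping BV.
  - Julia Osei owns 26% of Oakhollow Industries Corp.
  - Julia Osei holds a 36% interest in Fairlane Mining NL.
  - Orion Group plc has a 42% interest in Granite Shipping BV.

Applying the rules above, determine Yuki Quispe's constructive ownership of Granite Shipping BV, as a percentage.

By spousal attribution (R2), Yuki Quispe is treated as also owning Julia Osei's interest in Oakhollow Industries Corp, giving 74% + 26% = 100%.
By spousal attribution (R2), Yuki Quispe is treated as also owning Julia Osei's interest in Fairlane Mining NL, giving 64% + 36% = 100%.
Chain via Oakhollow Industries Corp. → Redpoint Realty LP → Orion Group plc (R3): 100% × 26% × 34% × 42% = 3.7128% of Granite Shipping BV.
Chain via Fairlane Mining NL → Ashford Ventures LLC → Halcyon Logistics SA (R3): 100% × 12% × 53% × 36% = 2.2896% of Granite Shipping BV.
Direct interest in Granite Shipping BV: 5%.
Aggregating (R1): 3.7128% + 2.2896% + 5% = 11.0024%.

11.0024%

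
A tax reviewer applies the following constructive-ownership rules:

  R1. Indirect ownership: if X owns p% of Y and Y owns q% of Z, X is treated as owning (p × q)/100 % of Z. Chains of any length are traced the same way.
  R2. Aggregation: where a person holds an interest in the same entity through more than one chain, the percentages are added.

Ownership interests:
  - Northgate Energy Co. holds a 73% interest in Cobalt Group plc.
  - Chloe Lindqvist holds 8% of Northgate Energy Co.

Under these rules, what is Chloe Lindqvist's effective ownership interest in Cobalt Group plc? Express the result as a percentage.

5.84%

Chain via Northgate Energy Co. (R1): 8% × 73% = 5.84% of Cobalt Group plc.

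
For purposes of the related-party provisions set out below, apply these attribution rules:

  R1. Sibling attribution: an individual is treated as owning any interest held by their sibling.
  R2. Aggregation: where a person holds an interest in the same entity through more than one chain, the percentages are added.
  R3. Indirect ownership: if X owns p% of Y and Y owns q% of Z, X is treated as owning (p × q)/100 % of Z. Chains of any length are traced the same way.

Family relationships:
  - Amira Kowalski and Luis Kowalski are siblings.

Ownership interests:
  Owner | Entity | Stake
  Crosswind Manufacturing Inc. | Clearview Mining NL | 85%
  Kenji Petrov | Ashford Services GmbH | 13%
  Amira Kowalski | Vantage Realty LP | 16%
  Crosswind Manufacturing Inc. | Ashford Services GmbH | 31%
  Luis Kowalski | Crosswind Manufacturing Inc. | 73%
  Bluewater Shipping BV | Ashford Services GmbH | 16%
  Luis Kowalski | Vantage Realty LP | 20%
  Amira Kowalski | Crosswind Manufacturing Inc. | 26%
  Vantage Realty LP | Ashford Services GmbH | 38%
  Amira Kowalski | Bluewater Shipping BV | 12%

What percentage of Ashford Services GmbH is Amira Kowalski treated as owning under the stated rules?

46.29%

By sibling attribution (R1), Amira Kowalski is treated as also owning Luis Kowalski's interest in Crosswind Manufacturing Inc, giving 26% + 73% = 99%.
By sibling attribution (R1), Amira Kowalski is treated as also owning Luis Kowalski's interest in Vantage Realty LP, giving 16% + 20% = 36%.
Chain via Crosswind Manufacturing Inc. (R3): 99% × 31% = 30.69% of Ashford Services GmbH.
Chain via Bluewater Shipping BV (R3): 12% × 16% = 1.92% of Ashford Services GmbH.
Chain via Vantage Realty LP (R3): 36% × 38% = 13.68% of Ashford Services GmbH.
Aggregating (R2): 30.69% + 1.92% + 13.68% = 46.29%.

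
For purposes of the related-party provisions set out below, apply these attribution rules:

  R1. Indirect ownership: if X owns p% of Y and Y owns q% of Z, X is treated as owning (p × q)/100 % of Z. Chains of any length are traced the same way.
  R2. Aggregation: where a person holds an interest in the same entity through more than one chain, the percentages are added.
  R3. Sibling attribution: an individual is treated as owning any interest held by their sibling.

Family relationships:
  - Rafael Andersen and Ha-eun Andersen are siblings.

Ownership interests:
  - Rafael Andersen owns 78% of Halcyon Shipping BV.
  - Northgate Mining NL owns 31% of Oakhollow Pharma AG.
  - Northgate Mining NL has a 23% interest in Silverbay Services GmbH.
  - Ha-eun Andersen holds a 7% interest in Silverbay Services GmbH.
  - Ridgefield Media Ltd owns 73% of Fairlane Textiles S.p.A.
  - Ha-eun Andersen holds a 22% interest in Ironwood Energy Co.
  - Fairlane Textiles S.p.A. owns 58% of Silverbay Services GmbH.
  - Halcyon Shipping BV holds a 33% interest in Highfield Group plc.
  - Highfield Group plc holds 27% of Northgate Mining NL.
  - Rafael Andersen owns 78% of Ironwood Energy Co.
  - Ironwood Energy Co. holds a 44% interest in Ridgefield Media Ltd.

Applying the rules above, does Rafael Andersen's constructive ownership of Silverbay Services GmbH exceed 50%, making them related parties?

No

By sibling attribution (R3), Rafael Andersen is treated as also owning Ha-eun Andersen's interest in Ironwood Energy Co, giving 78% + 22% = 100%.
By sibling attribution (R3), Rafael Andersen is treated as owning Ha-eun Andersen's 7% interest in Silverbay Services GmbH.
Chain via Ironwood Energy Co. → Ridgefield Media Ltd → Fairlane Textiles S.p.A. (R1): 100% × 44% × 73% × 58% = 18.6296% of Silverbay Services GmbH.
Chain via Halcyon Shipping BV → Highfield Group plc → Northgate Mining NL (R1): 78% × 33% × 27% × 23% = 1.598454% of Silverbay Services GmbH.
Direct interest in Silverbay Services GmbH: 7%.
Aggregating (R2): 18.6296% + 1.598454% + 7% = 27.228054%.
27.228054% does not exceed the 50% threshold, so Rafael is not a related party to Silverbay Services GmbH.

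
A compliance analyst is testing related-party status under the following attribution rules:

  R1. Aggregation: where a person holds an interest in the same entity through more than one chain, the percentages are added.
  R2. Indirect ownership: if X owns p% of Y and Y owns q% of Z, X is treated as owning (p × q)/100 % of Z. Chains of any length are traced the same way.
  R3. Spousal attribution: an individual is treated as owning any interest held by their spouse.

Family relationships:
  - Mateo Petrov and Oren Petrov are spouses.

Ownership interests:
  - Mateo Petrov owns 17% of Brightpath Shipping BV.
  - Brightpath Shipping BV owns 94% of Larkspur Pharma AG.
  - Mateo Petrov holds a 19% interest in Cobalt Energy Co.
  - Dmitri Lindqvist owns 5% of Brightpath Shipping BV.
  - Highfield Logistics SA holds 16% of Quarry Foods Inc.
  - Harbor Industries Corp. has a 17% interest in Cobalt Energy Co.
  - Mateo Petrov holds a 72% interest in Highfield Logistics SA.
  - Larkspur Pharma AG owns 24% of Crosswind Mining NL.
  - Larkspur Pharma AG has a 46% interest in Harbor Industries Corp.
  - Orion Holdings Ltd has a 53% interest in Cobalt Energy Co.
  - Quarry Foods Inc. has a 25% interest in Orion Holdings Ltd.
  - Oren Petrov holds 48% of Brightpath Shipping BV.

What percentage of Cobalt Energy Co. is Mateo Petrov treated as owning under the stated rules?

25.30442%

By spousal attribution (R3), Mateo Petrov is treated as also owning Oren Petrov's interest in Brightpath Shipping BV, giving 17% + 48% = 65%.
Chain via Brightpath Shipping BV → Larkspur Pharma AG → Harbor Industries Corp. (R2): 65% × 94% × 46% × 17% = 4.77802% of Cobalt Energy Co.
Chain via Highfield Logistics SA → Quarry Foods Inc. → Orion Holdings Ltd (R2): 72% × 16% × 25% × 53% = 1.5264% of Cobalt Energy Co.
Direct interest in Cobalt Energy Co: 19%.
Aggregating (R1): 4.77802% + 1.5264% + 19% = 25.30442%.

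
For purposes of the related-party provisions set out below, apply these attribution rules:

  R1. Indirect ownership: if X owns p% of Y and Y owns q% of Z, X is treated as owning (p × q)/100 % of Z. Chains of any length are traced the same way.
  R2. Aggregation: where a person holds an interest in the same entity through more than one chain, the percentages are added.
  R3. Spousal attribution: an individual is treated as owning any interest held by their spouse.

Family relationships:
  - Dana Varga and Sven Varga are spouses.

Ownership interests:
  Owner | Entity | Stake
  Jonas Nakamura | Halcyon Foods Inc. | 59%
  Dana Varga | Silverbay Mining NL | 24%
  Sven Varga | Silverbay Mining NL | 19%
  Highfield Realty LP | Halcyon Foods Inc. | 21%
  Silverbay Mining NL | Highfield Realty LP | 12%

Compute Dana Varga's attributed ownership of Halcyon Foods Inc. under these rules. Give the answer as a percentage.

By spousal attribution (R3), Dana Varga is treated as also owning Sven Varga's interest in Silverbay Mining NL, giving 24% + 19% = 43%.
Chain via Silverbay Mining NL → Highfield Realty LP (R1): 43% × 12% × 21% = 1.0836% of Halcyon Foods Inc.

1.0836%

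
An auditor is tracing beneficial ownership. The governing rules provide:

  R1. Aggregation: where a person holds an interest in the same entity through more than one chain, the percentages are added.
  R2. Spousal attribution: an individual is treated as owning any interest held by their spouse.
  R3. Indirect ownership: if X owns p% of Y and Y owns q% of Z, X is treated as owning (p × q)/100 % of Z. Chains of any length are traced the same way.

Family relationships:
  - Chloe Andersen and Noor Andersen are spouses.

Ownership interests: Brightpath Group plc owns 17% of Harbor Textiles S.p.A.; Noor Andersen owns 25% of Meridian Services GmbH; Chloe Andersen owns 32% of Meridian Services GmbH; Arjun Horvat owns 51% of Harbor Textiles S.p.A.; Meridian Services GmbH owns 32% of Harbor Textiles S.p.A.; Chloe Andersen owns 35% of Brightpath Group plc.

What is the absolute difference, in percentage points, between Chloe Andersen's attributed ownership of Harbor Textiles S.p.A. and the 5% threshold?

By spousal attribution (R2), Chloe Andersen is treated as also owning Noor Andersen's interest in Meridian Services GmbH, giving 32% + 25% = 57%.
Chain via Meridian Services GmbH (R3): 57% × 32% = 18.24% of Harbor Textiles S.p.A.
Chain via Brightpath Group plc (R3): 35% × 17% = 5.95% of Harbor Textiles S.p.A.
Aggregating (R1): 18.24% + 5.95% = 24.19%.
24.19% exceeds the 5% threshold by 19.19 percentage points.

19.19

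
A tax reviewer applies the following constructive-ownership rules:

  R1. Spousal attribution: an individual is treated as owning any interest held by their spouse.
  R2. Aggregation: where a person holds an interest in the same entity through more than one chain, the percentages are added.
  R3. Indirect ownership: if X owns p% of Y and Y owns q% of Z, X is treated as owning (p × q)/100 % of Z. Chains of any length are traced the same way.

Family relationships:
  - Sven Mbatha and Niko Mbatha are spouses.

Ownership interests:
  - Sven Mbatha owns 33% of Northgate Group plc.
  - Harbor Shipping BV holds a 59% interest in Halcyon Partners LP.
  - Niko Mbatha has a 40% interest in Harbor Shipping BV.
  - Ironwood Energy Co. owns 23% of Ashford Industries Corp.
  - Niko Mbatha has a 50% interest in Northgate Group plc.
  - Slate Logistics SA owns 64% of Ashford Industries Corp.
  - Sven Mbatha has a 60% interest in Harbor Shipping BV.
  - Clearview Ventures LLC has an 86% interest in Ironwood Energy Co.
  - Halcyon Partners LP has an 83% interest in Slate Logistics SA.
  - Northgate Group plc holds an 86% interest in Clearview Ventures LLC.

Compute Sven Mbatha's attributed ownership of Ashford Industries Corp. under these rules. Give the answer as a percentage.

By spousal attribution (R1), Sven Mbatha is treated as also owning Niko Mbatha's interest in Northgate Group plc, giving 33% + 50% = 83%.
By spousal attribution (R1), Sven Mbatha is treated as also owning Niko Mbatha's interest in Harbor Shipping BV, giving 60% + 40% = 100%.
Chain via Northgate Group plc → Clearview Ventures LLC → Ironwood Energy Co. (R3): 83% × 86% × 86% × 23% = 14.118964% of Ashford Industries Corp.
Chain via Harbor Shipping BV → Halcyon Partners LP → Slate Logistics SA (R3): 100% × 59% × 83% × 64% = 31.3408% of Ashford Industries Corp.
Aggregating (R2): 14.118964% + 31.3408% = 45.459764%.

45.459764%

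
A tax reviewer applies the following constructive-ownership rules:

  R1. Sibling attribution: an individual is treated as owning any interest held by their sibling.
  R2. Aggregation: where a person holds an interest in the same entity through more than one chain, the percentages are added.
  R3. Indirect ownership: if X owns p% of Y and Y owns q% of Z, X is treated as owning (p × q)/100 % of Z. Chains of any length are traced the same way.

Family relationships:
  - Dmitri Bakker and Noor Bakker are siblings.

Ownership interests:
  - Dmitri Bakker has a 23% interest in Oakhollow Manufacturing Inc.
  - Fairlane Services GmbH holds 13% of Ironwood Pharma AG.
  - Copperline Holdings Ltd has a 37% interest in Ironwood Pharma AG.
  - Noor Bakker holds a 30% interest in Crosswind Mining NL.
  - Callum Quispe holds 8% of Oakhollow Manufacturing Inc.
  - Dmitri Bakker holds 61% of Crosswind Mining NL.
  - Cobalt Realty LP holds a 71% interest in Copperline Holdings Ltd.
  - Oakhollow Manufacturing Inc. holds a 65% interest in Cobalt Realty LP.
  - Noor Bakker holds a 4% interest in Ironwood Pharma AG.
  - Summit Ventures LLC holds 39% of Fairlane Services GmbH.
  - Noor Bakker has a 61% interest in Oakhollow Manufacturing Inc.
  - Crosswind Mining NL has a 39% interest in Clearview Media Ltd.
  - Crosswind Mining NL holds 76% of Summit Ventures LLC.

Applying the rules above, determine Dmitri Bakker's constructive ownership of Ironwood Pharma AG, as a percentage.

By sibling attribution (R1), Dmitri Bakker is treated as also owning Noor Bakker's interest in Crosswind Mining NL, giving 61% + 30% = 91%.
By sibling attribution (R1), Dmitri Bakker is treated as also owning Noor Bakker's interest in Oakhollow Manufacturing Inc, giving 23% + 61% = 84%.
By sibling attribution (R1), Dmitri Bakker is treated as owning Noor Bakker's 4% interest in Ironwood Pharma AG.
Chain via Crosswind Mining NL → Summit Ventures LLC → Fairlane Services GmbH (R3): 91% × 76% × 39% × 13% = 3.506412% of Ironwood Pharma AG.
Chain via Oakhollow Manufacturing Inc. → Cobalt Realty LP → Copperline Holdings Ltd (R3): 84% × 65% × 71% × 37% = 14.34342% of Ironwood Pharma AG.
Direct interest in Ironwood Pharma AG: 4%.
Aggregating (R2): 3.506412% + 14.34342% + 4% = 21.849832%.

21.849832%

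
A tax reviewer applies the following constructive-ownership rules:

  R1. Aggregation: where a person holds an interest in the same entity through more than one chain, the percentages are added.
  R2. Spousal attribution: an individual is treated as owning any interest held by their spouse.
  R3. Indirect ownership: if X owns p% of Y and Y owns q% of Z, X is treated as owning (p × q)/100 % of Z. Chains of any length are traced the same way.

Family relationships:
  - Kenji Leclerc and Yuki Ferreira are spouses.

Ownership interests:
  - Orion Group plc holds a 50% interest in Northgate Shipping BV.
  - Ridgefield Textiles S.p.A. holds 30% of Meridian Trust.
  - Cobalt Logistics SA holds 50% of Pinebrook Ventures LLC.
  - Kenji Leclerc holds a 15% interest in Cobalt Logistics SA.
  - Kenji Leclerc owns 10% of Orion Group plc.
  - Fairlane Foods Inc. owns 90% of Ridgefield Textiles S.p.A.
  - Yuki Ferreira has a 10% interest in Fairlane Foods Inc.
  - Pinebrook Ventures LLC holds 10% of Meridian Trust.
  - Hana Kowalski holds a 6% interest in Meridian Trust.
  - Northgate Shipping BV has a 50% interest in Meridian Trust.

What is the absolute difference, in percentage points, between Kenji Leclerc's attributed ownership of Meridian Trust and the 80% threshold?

By spousal attribution (R2), Kenji Leclerc is treated as owning Yuki Ferreira's 10% interest in Fairlane Foods Inc.
Chain via Orion Group plc → Northgate Shipping BV (R3): 10% × 50% × 50% = 2.5% of Meridian Trust.
Chain via Cobalt Logistics SA → Pinebrook Ventures LLC (R3): 15% × 50% × 10% = 0.75% of Meridian Trust.
Chain via Fairlane Foods Inc. → Ridgefield Textiles S.p.A. (R3): 10% × 90% × 30% = 2.7% of Meridian Trust.
Aggregating (R1): 2.5% + 0.75% + 2.7% = 5.95%.
5.95% falls short of the 80% threshold by 74.05 percentage points.

74.05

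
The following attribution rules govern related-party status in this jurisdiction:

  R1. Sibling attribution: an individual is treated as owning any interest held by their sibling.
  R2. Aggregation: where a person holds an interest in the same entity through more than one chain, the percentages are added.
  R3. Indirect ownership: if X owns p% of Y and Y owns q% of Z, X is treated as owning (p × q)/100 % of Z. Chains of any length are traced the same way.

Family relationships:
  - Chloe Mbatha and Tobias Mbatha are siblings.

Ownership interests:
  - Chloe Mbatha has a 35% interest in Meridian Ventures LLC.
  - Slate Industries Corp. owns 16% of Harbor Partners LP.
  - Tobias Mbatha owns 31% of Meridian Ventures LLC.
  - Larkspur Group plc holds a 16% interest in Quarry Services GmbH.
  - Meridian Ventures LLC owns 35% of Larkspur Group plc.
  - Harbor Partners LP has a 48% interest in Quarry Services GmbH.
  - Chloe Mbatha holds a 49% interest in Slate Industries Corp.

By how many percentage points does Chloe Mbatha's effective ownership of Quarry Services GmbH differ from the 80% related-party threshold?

72.5408

By sibling attribution (R1), Chloe Mbatha is treated as also owning Tobias Mbatha's interest in Meridian Ventures LLC, giving 35% + 31% = 66%.
Chain via Meridian Ventures LLC → Larkspur Group plc (R3): 66% × 35% × 16% = 3.696% of Quarry Services GmbH.
Chain via Slate Industries Corp. → Harbor Partners LP (R3): 49% × 16% × 48% = 3.7632% of Quarry Services GmbH.
Aggregating (R2): 3.696% + 3.7632% = 7.4592%.
7.4592% falls short of the 80% threshold by 72.5408 percentage points.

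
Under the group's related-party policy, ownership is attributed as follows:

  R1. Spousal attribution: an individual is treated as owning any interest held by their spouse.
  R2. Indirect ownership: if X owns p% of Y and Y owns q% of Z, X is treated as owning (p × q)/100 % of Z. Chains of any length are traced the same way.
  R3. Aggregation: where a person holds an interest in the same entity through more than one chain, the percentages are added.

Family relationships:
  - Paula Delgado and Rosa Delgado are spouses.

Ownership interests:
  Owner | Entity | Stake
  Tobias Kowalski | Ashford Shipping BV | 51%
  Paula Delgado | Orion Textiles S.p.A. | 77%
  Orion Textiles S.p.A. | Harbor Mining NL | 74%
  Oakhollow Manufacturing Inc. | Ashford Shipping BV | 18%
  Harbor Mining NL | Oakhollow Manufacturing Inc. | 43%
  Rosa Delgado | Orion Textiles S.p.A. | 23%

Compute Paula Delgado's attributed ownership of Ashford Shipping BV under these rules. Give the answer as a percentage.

5.7276%

By spousal attribution (R1), Paula Delgado is treated as also owning Rosa Delgado's interest in Orion Textiles S.p.A, giving 77% + 23% = 100%.
Chain via Orion Textiles S.p.A. → Harbor Mining NL → Oakhollow Manufacturing Inc. (R2): 100% × 74% × 43% × 18% = 5.7276% of Ashford Shipping BV.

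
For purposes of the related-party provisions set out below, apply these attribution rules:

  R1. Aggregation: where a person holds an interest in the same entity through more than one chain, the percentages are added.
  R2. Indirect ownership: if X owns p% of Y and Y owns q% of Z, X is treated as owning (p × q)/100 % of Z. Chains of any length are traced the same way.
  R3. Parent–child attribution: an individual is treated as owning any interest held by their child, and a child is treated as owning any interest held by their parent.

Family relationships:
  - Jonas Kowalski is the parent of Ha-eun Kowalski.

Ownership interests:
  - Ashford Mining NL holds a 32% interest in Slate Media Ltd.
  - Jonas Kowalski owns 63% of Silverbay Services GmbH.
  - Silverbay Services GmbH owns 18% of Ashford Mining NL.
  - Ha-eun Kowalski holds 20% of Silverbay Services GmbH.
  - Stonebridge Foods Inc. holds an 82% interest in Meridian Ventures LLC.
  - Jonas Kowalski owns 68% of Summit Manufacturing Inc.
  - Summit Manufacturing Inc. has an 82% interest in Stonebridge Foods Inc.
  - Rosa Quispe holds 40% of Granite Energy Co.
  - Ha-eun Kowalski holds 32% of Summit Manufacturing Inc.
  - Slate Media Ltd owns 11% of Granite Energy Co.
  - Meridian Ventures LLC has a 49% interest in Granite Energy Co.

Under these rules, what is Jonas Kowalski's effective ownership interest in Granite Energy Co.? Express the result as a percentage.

By parent–child attribution (R3), Jonas Kowalski is treated as also owning Ha-eun Kowalski's interest in Silverbay Services GmbH, giving 63% + 20% = 83%.
By parent–child attribution (R3), Jonas Kowalski is treated as also owning Ha-eun Kowalski's interest in Summit Manufacturing Inc, giving 68% + 32% = 100%.
Chain via Silverbay Services GmbH → Ashford Mining NL → Slate Media Ltd (R2): 83% × 18% × 32% × 11% = 0.525888% of Granite Energy Co.
Chain via Summit Manufacturing Inc. → Stonebridge Foods Inc. → Meridian Ventures LLC (R2): 100% × 82% × 82% × 49% = 32.9476% of Granite Energy Co.
Aggregating (R1): 0.525888% + 32.9476% = 33.473488%.

33.473488%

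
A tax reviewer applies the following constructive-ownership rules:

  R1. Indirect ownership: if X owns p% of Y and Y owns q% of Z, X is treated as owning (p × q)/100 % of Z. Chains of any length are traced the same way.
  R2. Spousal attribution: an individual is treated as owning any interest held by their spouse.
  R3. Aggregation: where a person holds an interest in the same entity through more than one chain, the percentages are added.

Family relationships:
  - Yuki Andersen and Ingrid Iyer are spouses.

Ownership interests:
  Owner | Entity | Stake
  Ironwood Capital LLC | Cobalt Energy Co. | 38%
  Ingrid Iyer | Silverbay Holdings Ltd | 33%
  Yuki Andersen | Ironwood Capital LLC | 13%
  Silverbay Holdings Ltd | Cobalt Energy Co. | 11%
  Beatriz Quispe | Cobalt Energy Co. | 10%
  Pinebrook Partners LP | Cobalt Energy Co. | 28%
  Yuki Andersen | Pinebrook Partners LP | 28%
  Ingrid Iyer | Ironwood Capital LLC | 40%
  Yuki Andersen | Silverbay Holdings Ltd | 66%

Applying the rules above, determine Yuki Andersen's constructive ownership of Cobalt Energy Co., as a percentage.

By spousal attribution (R2), Yuki Andersen is treated as also owning Ingrid Iyer's interest in Silverbay Holdings Ltd, giving 66% + 33% = 99%.
By spousal attribution (R2), Yuki Andersen is treated as also owning Ingrid Iyer's interest in Ironwood Capital LLC, giving 13% + 40% = 53%.
Chain via Silverbay Holdings Ltd (R1): 99% × 11% = 10.89% of Cobalt Energy Co.
Chain via Ironwood Capital LLC (R1): 53% × 38% = 20.14% of Cobalt Energy Co.
Chain via Pinebrook Partners LP (R1): 28% × 28% = 7.84% of Cobalt Energy Co.
Aggregating (R3): 10.89% + 20.14% + 7.84% = 38.87%.

38.87%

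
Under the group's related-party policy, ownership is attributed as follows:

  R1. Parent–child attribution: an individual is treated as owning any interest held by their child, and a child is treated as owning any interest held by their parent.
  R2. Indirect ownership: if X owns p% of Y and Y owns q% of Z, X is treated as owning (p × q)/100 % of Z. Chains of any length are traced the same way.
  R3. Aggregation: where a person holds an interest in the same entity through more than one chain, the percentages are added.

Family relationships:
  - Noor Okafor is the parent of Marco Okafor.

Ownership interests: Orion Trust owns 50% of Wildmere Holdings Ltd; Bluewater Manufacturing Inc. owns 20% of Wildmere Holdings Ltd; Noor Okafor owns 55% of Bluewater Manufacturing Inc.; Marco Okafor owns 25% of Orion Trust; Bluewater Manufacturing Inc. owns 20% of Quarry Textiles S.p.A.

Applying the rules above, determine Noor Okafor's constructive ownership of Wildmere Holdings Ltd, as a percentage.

23.5%

By parent–child attribution (R1), Noor Okafor is treated as owning Marco Okafor's 25% interest in Orion Trust.
Chain via Bluewater Manufacturing Inc. (R2): 55% × 20% = 11% of Wildmere Holdings Ltd.
Chain via Orion Trust (R2): 25% × 50% = 12.5% of Wildmere Holdings Ltd.
Aggregating (R3): 11% + 12.5% = 23.5%.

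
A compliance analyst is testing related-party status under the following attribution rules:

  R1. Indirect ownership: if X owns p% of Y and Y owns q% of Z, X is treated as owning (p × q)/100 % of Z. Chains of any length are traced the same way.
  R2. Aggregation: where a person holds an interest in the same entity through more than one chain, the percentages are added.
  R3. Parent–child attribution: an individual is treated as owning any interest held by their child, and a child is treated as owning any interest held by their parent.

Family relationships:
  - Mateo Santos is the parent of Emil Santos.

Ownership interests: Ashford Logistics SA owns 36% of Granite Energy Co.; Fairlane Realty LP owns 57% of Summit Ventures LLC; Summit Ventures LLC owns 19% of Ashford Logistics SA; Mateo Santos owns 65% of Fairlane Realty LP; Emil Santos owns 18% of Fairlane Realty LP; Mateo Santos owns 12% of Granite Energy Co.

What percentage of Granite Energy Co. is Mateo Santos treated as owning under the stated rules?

By parent–child attribution (R3), Mateo Santos is treated as also owning Emil Santos's interest in Fairlane Realty LP, giving 65% + 18% = 83%.
Chain via Fairlane Realty LP → Summit Ventures LLC → Ashford Logistics SA (R1): 83% × 57% × 19% × 36% = 3.236004% of Granite Energy Co.
Direct interest in Granite Energy Co: 12%.
Aggregating (R2): 3.236004% + 12% = 15.236004%.

15.236004%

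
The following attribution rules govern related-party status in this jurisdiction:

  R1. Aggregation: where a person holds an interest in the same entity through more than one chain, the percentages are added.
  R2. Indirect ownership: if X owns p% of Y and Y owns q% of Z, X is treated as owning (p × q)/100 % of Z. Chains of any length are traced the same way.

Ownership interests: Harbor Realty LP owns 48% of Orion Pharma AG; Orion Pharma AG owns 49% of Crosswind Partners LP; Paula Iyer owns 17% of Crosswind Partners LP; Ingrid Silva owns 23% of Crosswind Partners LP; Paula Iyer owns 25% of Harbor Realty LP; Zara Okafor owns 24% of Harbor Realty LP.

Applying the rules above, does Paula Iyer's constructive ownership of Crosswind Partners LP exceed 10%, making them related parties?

Yes

Chain via Harbor Realty LP → Orion Pharma AG (R2): 25% × 48% × 49% = 5.88% of Crosswind Partners LP.
Direct interest in Crosswind Partners LP: 17%.
Aggregating (R1): 5.88% + 17% = 22.88%.
22.88% exceeds the 10% threshold, so Paula is a related party to Crosswind Partners LP.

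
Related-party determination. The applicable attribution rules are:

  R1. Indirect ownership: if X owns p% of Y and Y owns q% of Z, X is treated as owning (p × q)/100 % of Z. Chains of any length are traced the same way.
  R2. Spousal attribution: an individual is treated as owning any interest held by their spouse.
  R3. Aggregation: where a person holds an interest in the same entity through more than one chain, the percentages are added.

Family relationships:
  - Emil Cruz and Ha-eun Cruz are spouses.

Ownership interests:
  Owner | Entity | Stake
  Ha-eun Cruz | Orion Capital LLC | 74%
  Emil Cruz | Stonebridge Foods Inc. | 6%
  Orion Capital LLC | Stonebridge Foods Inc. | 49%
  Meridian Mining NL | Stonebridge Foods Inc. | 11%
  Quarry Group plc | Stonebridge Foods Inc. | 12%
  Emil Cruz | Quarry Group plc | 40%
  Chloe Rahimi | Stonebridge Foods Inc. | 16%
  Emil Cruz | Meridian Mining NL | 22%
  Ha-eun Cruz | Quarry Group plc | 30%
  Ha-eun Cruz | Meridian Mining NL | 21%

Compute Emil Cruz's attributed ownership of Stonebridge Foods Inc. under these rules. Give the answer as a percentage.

By spousal attribution (R2), Emil Cruz is treated as also owning Ha-eun Cruz's interest in Quarry Group plc, giving 40% + 30% = 70%.
By spousal attribution (R2), Emil Cruz is treated as also owning Ha-eun Cruz's interest in Meridian Mining NL, giving 22% + 21% = 43%.
By spousal attribution (R2), Emil Cruz is treated as owning Ha-eun Cruz's 74% interest in Orion Capital LLC.
Chain via Quarry Group plc (R1): 70% × 12% = 8.4% of Stonebridge Foods Inc.
Chain via Meridian Mining NL (R1): 43% × 11% = 4.73% of Stonebridge Foods Inc.
Direct interest in Stonebridge Foods Inc: 6%.
Chain via Orion Capital LLC (R1): 74% × 49% = 36.26% of Stonebridge Foods Inc.
Aggregating (R3): 8.4% + 4.73% + 6% + 36.26% = 55.39%.

55.39%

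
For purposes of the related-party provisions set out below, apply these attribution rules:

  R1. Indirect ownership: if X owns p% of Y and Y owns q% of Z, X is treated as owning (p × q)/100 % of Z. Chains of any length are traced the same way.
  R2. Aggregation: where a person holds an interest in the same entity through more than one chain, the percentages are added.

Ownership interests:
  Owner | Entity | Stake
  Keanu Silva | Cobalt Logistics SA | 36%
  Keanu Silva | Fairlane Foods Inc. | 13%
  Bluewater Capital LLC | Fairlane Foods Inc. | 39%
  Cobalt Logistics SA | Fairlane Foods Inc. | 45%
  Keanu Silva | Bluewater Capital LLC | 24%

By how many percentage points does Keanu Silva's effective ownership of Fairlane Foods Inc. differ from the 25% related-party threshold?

Chain via Cobalt Logistics SA (R1): 36% × 45% = 16.2% of Fairlane Foods Inc.
Chain via Bluewater Capital LLC (R1): 24% × 39% = 9.36% of Fairlane Foods Inc.
Direct interest in Fairlane Foods Inc: 13%.
Aggregating (R2): 16.2% + 9.36% + 13% = 38.56%.
38.56% exceeds the 25% threshold by 13.56 percentage points.

13.56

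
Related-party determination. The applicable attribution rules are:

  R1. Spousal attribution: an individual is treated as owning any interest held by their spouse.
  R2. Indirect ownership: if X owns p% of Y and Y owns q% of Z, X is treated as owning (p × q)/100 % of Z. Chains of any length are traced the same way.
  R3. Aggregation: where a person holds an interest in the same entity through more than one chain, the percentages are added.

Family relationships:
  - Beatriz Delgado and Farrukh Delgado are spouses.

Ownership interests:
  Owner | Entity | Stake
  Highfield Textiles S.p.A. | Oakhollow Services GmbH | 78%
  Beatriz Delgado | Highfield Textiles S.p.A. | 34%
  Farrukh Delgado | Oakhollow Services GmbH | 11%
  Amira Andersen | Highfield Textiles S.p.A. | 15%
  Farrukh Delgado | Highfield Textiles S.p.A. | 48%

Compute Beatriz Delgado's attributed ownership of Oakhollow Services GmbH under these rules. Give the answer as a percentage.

By spousal attribution (R1), Beatriz Delgado is treated as also owning Farrukh Delgado's interest in Highfield Textiles S.p.A, giving 34% + 48% = 82%.
By spousal attribution (R1), Beatriz Delgado is treated as owning Farrukh Delgado's 11% interest in Oakhollow Services GmbH.
Chain via Highfield Textiles S.p.A. (R2): 82% × 78% = 63.96% of Oakhollow Services GmbH.
Direct interest in Oakhollow Services GmbH: 11%.
Aggregating (R3): 63.96% + 11% = 74.96%.

74.96%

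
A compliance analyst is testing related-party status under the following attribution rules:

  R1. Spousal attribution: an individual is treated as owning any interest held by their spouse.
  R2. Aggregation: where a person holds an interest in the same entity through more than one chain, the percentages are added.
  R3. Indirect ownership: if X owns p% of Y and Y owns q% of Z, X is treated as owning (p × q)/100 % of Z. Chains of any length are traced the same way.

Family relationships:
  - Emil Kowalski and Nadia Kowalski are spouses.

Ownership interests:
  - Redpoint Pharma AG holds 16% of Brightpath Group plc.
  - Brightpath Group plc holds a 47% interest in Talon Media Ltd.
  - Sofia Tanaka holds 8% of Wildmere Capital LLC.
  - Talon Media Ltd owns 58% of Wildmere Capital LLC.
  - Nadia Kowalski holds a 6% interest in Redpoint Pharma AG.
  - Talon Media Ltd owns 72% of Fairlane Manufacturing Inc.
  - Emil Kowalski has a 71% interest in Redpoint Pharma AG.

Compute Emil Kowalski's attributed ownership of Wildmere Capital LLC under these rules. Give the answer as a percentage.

By spousal attribution (R1), Emil Kowalski is treated as also owning Nadia Kowalski's interest in Redpoint Pharma AG, giving 71% + 6% = 77%.
Chain via Redpoint Pharma AG → Brightpath Group plc → Talon Media Ltd (R3): 77% × 16% × 47% × 58% = 3.358432% of Wildmere Capital LLC.

3.358432%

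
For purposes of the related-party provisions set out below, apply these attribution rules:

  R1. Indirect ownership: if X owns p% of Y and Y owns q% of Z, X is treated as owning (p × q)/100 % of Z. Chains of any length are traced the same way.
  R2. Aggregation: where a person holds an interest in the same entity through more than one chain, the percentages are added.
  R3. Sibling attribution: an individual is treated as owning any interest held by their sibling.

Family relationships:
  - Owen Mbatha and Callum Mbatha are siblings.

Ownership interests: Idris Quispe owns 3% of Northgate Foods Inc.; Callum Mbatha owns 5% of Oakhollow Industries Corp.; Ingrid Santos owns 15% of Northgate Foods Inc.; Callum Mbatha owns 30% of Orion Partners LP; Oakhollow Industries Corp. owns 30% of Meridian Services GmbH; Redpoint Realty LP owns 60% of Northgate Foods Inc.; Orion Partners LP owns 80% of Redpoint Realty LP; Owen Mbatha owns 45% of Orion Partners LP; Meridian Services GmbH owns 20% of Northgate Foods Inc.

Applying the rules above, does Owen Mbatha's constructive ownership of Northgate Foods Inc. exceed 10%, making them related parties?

By sibling attribution (R3), Owen Mbatha is treated as also owning Callum Mbatha's interest in Orion Partners LP, giving 45% + 30% = 75%.
By sibling attribution (R3), Owen Mbatha is treated as owning Callum Mbatha's 5% interest in Oakhollow Industries Corp.
Chain via Orion Partners LP → Redpoint Realty LP (R1): 75% × 80% × 60% = 36% of Northgate Foods Inc.
Chain via Oakhollow Industries Corp. → Meridian Services GmbH (R1): 5% × 30% × 20% = 0.3% of Northgate Foods Inc.
Aggregating (R2): 36% + 0.3% = 36.3%.
36.3% exceeds the 10% threshold, so Owen is a related party to Northgate Foods Inc.

Yes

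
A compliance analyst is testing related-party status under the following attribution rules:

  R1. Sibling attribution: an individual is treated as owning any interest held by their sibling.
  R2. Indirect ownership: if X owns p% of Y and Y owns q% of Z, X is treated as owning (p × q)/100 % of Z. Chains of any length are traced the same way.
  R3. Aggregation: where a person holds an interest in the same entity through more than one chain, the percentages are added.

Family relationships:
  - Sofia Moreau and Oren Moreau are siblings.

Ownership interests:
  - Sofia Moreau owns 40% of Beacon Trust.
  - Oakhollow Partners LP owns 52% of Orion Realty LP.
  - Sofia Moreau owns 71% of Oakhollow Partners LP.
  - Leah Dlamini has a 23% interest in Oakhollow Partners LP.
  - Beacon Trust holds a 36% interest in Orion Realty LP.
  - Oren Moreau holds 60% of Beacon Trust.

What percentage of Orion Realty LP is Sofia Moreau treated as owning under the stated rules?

72.92%

By sibling attribution (R1), Sofia Moreau is treated as also owning Oren Moreau's interest in Beacon Trust, giving 40% + 60% = 100%.
Chain via Oakhollow Partners LP (R2): 71% × 52% = 36.92% of Orion Realty LP.
Chain via Beacon Trust (R2): 100% × 36% = 36% of Orion Realty LP.
Aggregating (R3): 36.92% + 36% = 72.92%.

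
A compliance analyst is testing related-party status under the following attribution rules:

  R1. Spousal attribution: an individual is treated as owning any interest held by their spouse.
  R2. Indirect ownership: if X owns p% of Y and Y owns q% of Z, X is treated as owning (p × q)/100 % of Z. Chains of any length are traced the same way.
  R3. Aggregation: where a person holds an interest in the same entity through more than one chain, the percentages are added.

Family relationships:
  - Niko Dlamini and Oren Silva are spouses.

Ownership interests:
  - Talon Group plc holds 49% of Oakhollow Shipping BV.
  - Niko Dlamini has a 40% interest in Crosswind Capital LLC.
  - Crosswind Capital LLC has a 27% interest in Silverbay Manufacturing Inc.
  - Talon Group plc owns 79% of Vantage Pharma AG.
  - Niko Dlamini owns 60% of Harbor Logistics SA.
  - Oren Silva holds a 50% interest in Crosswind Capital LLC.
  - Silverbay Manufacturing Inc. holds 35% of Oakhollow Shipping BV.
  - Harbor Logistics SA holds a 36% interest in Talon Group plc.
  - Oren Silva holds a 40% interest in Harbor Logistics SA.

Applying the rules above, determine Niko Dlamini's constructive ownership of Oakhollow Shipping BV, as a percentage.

By spousal attribution (R1), Niko Dlamini is treated as also owning Oren Silva's interest in Harbor Logistics SA, giving 60% + 40% = 100%.
By spousal attribution (R1), Niko Dlamini is treated as also owning Oren Silva's interest in Crosswind Capital LLC, giving 40% + 50% = 90%.
Chain via Harbor Logistics SA → Talon Group plc (R2): 100% × 36% × 49% = 17.64% of Oakhollow Shipping BV.
Chain via Crosswind Capital LLC → Silverbay Manufacturing Inc. (R2): 90% × 27% × 35% = 8.505% of Oakhollow Shipping BV.
Aggregating (R3): 17.64% + 8.505% = 26.145%.

26.145%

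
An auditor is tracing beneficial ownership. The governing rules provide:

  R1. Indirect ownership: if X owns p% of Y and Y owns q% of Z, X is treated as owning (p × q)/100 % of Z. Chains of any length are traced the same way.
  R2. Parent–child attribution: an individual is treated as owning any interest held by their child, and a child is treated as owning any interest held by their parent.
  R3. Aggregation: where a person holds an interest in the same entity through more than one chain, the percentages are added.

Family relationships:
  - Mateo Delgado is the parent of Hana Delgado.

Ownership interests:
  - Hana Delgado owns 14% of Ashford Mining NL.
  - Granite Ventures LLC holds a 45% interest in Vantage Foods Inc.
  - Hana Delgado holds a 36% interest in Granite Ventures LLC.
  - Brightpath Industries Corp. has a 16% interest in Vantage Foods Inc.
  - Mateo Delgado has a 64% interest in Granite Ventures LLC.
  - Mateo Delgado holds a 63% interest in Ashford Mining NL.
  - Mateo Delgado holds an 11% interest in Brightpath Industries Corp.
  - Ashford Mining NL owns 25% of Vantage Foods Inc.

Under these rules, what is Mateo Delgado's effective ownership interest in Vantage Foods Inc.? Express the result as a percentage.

66.01%

By parent–child attribution (R2), Mateo Delgado is treated as also owning Hana Delgado's interest in Granite Ventures LLC, giving 64% + 36% = 100%.
By parent–child attribution (R2), Mateo Delgado is treated as also owning Hana Delgado's interest in Ashford Mining NL, giving 63% + 14% = 77%.
Chain via Brightpath Industries Corp. (R1): 11% × 16% = 1.76% of Vantage Foods Inc.
Chain via Granite Ventures LLC (R1): 100% × 45% = 45% of Vantage Foods Inc.
Chain via Ashford Mining NL (R1): 77% × 25% = 19.25% of Vantage Foods Inc.
Aggregating (R3): 1.76% + 45% + 19.25% = 66.01%.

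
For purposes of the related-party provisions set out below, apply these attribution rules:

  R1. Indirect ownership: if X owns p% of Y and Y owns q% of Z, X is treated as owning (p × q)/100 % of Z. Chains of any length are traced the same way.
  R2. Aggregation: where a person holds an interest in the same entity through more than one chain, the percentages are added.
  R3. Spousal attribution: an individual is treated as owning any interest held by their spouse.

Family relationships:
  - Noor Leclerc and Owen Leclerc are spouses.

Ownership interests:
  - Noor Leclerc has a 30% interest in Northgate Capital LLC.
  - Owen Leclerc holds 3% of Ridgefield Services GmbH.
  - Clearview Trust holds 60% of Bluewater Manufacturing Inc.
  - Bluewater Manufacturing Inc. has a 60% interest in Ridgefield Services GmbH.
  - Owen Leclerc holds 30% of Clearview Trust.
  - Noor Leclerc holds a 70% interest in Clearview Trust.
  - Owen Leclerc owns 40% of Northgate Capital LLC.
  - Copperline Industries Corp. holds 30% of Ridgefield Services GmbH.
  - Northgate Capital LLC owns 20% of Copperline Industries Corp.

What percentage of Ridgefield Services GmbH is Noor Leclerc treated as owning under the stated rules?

By spousal attribution (R3), Noor Leclerc is treated as also owning Owen Leclerc's interest in Clearview Trust, giving 70% + 30% = 100%.
By spousal attribution (R3), Noor Leclerc is treated as also owning Owen Leclerc's interest in Northgate Capital LLC, giving 30% + 40% = 70%.
By spousal attribution (R3), Noor Leclerc is treated as owning Owen Leclerc's 3% interest in Ridgefield Services GmbH.
Chain via Clearview Trust → Bluewater Manufacturing Inc. (R1): 100% × 60% × 60% = 36% of Ridgefield Services GmbH.
Chain via Northgate Capital LLC → Copperline Industries Corp. (R1): 70% × 20% × 30% = 4.2% of Ridgefield Services GmbH.
Direct interest in Ridgefield Services GmbH: 3%.
Aggregating (R2): 36% + 4.2% + 3% = 43.2%.

43.2%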